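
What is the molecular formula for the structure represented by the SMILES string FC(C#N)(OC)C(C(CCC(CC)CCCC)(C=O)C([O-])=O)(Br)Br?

C16H23Br2FNO4-

Heavy atoms from the SMILES: 2 Br, 16 C, 1 F, 1 N, 4 O.
Implicit hydrogens by atom environment:
  6 × C: 2 H each → 12
  5 × C: no H
  3 × C: 3 H each → 9
  3 × O: no H
  2 × Br: no H
  2 × C: 1 H each → 2
  1 × F: no H
  1 × N: no H
  1 × O (charge -1): no H
  Total hydrogens = 23.
Net charge -1.
Molecular formula: C16H23Br2FNO4-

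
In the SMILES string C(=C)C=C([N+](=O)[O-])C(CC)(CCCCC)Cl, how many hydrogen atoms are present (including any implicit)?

Hydrogens are implicit in SMILES; fill each atom to its normal valence:
  6 × C: 2 H each → 12
  2 × C: 3 H each → 6
  2 × C: 1 H each → 2
  2 × C: no H
  1 × Cl: no H
  1 × N (charge +1): no H
  1 × O: no H
  1 × O (charge -1): no H
  Total hydrogens = 20.

20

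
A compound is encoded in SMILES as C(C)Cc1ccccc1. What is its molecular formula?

Heavy atoms from the SMILES: 9 C.
Implicit hydrogens by atom environment:
  5 × C (aromatic): 1 H each → 5
  2 × C: 2 H each → 4
  1 × C: 3 H
  1 × C (aromatic): no H
  Total hydrogens = 12.
Molecular formula: C9H12

C9H12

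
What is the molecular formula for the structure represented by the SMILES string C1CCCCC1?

C6H12

Heavy atoms from the SMILES: 6 C.
Implicit hydrogens by atom environment:
  6 × C: 2 H each → 12
  Total hydrogens = 12.
Molecular formula: C6H12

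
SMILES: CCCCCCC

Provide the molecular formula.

C7H16

Heavy atoms from the SMILES: 7 C.
Implicit hydrogens by atom environment:
  5 × C: 2 H each → 10
  2 × C: 3 H each → 6
  Total hydrogens = 16.
Molecular formula: C7H16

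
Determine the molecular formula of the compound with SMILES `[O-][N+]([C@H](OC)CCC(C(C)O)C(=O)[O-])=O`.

Heavy atoms from the SMILES: 8 C, 1 N, 6 O.
Implicit hydrogens by atom environment:
  3 × C: 1 H each → 3
  3 × O: no H
  2 × C: 3 H each → 6
  2 × C: 2 H each → 4
  2 × O (charge -1): no H
  1 × C: no H
  1 × N (charge +1): no H
  1 × O: 1 H
  Total hydrogens = 14.
Net charge -1.
Molecular formula: C8H14NO6-

C8H14NO6-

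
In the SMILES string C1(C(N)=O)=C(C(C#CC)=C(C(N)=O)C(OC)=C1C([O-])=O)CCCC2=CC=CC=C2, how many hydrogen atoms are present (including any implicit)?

21

Hydrogens are implicit in SMILES; fill each atom to its normal valence:
  7 × C (aromatic): no H
  5 × C (aromatic): 1 H each → 5
  5 × C: no H
  4 × O: no H
  3 × C: 2 H each → 6
  2 × C: 3 H each → 6
  2 × N: 2 H each → 4
  1 × O (charge -1): no H
  Total hydrogens = 21.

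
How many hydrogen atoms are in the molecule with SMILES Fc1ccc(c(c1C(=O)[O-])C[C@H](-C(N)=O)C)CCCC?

19

Hydrogens are implicit in SMILES; fill each atom to its normal valence:
  4 × C: 2 H each → 8
  4 × C (aromatic): no H
  2 × C: 3 H each → 6
  2 × C (aromatic): 1 H each → 2
  2 × C: no H
  2 × O: no H
  1 × C: 1 H
  1 × F: no H
  1 × N: 2 H
  1 × O (charge -1): no H
  Total hydrogens = 19.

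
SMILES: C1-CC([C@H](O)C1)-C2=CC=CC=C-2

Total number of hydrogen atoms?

14

Hydrogens are implicit in SMILES; fill each atom to its normal valence:
  5 × C (aromatic): 1 H each → 5
  3 × C: 2 H each → 6
  2 × C: 1 H each → 2
  1 × C (aromatic): no H
  1 × O: 1 H
  Total hydrogens = 14.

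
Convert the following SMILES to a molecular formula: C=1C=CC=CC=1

Heavy atoms from the SMILES: 6 C.
Implicit hydrogens by atom environment:
  6 × C (aromatic): 1 H each → 6
  Total hydrogens = 6.
Molecular formula: C6H6

C6H6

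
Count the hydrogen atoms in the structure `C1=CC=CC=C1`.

Hydrogens are implicit in SMILES; fill each atom to its normal valence:
  6 × C (aromatic): 1 H each → 6
  Total hydrogens = 6.

6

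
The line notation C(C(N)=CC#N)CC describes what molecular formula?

Heavy atoms from the SMILES: 6 C, 2 N.
Implicit hydrogens by atom environment:
  2 × C: 2 H each → 4
  2 × C: no H
  1 × C: 3 H
  1 × C: 1 H
  1 × N: 2 H
  1 × N: no H
  Total hydrogens = 10.
Molecular formula: C6H10N2

C6H10N2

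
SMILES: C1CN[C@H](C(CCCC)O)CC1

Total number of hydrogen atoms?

21

Hydrogens are implicit in SMILES; fill each atom to its normal valence:
  7 × C: 2 H each → 14
  2 × C: 1 H each → 2
  1 × C: 3 H
  1 × N: 1 H
  1 × O: 1 H
  Total hydrogens = 21.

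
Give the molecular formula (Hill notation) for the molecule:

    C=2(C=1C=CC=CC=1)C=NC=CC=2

Heavy atoms from the SMILES: 11 C, 1 N.
Implicit hydrogens by atom environment:
  9 × C (aromatic): 1 H each → 9
  2 × C (aromatic): no H
  1 × N (aromatic): no H
  Total hydrogens = 9.
Molecular formula: C11H9N

C11H9N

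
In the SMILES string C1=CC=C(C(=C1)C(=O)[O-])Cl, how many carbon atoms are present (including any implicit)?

The symbol for carbon appears 7 times in the SMILES. (Cl is a single chlorine, not C + l.)

7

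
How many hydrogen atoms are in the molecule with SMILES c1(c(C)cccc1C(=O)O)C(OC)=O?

Hydrogens are implicit in SMILES; fill each atom to its normal valence:
  3 × C (aromatic): 1 H each → 3
  3 × C (aromatic): no H
  3 × O: no H
  2 × C: 3 H each → 6
  2 × C: no H
  1 × O: 1 H
  Total hydrogens = 10.

10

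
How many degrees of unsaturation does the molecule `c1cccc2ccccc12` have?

7

Molecular formula from the SMILES: C10H8.
DoU = (2C + 2 + N − H − X)/2 = (2·10 + 2 + 0 − 8 − 0)/2 = 14/2 = 7.
(Structurally: 2 ring(s) + 5 π bond(s) = 7.)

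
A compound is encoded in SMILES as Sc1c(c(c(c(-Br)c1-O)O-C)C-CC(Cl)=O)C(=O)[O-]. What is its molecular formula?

C11H9BrClO5S-

Heavy atoms from the SMILES: 1 Br, 11 C, 1 Cl, 5 O, 1 S.
Implicit hydrogens by atom environment:
  6 × C (aromatic): no H
  3 × O: no H
  2 × C: 2 H each → 4
  2 × C: no H
  1 × Br: no H
  1 × C: 3 H
  1 × Cl: no H
  1 × O: 1 H
  1 × O (charge -1): no H
  1 × S: 1 H
  Total hydrogens = 9.
Net charge -1.
Molecular formula: C11H9BrClO5S-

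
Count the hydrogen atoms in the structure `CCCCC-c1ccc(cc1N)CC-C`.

23

Hydrogens are implicit in SMILES; fill each atom to its normal valence:
  6 × C: 2 H each → 12
  3 × C (aromatic): 1 H each → 3
  3 × C (aromatic): no H
  2 × C: 3 H each → 6
  1 × N: 2 H
  Total hydrogens = 23.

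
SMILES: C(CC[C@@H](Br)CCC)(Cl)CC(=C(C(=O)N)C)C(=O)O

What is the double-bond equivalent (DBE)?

Molecular formula from the SMILES: C13H21BrClNO3.
DoU = (2C + 2 + N − H − X)/2 = (2·13 + 2 + 1 − 21 − 2)/2 = 6/2 = 3.
(Structurally: 0 ring(s) + 3 π bond(s) = 3.)

3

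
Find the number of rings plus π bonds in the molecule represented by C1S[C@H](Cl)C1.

1

Molecular formula from the SMILES: C3H5ClS.
DoU = (2C + 2 + N − H − X)/2 = (2·3 + 2 + 0 − 5 − 1)/2 = 2/2 = 1.
(Structurally: 1 ring(s) + 0 π bond(s) = 1.)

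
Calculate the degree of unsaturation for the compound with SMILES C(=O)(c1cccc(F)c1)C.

Molecular formula from the SMILES: C8H7FO.
DoU = (2C + 2 + N − H − X)/2 = (2·8 + 2 + 0 − 7 − 1)/2 = 10/2 = 5.
(Structurally: 1 ring(s) + 4 π bond(s) = 5.)

5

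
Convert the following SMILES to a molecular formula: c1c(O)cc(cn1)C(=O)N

Heavy atoms from the SMILES: 6 C, 2 N, 2 O.
Implicit hydrogens by atom environment:
  3 × C (aromatic): 1 H each → 3
  2 × C (aromatic): no H
  1 × C: no H
  1 × N: 2 H
  1 × N (aromatic): no H
  1 × O: 1 H
  1 × O: no H
  Total hydrogens = 6.
Molecular formula: C6H6N2O2

C6H6N2O2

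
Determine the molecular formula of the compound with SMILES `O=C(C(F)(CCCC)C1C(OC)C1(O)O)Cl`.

C10H16ClFO4

Heavy atoms from the SMILES: 10 C, 1 Cl, 1 F, 4 O.
Implicit hydrogens by atom environment:
  3 × C: 2 H each → 6
  3 × C: no H
  2 × C: 3 H each → 6
  2 × C: 1 H each → 2
  2 × O: 1 H each → 2
  2 × O: no H
  1 × Cl: no H
  1 × F: no H
  Total hydrogens = 16.
Molecular formula: C10H16ClFO4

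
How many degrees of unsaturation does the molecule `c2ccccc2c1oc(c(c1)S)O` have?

7

Molecular formula from the SMILES: C10H8O2S.
DoU = (2C + 2 + N − H − X)/2 = (2·10 + 2 + 0 − 8 − 0)/2 = 14/2 = 7.
(Structurally: 2 ring(s) + 5 π bond(s) = 7.)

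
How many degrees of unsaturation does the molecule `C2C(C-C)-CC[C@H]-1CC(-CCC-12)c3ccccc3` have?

Molecular formula from the SMILES: C18H26.
DoU = (2C + 2 + N − H − X)/2 = (2·18 + 2 + 0 − 26 − 0)/2 = 12/2 = 6.
(Structurally: 3 ring(s) + 3 π bond(s) = 6.)

6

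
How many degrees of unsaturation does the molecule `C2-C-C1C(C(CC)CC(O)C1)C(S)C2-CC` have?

Molecular formula from the SMILES: C14H26OS.
DoU = (2C + 2 + N − H − X)/2 = (2·14 + 2 + 0 − 26 − 0)/2 = 4/2 = 2.
(Structurally: 2 ring(s) + 0 π bond(s) = 2.)

2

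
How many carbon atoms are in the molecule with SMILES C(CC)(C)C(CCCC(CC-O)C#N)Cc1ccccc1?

19

The symbol for carbon appears 19 times in the SMILES. Lowercase c denotes aromatic carbon and counts toward C.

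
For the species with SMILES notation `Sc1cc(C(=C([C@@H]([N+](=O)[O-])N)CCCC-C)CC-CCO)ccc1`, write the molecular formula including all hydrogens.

Heavy atoms from the SMILES: 18 C, 2 N, 3 O, 1 S.
Implicit hydrogens by atom environment:
  8 × C: 2 H each → 16
  4 × C (aromatic): 1 H each → 4
  2 × C: no H
  2 × C (aromatic): no H
  1 × C: 3 H
  1 × C: 1 H
  1 × N: 2 H
  1 × N (charge +1): no H
  1 × O: 1 H
  1 × O: no H
  1 × O (charge -1): no H
  1 × S: 1 H
  Total hydrogens = 28.
Molecular formula: C18H28N2O3S

C18H28N2O3S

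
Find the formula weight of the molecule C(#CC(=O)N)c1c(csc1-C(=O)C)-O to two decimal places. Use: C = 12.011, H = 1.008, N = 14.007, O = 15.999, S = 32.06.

Molecular formula: C9H7NO3S.
M = 9×12.011 + 7×1.008 + 1×14.007 + 3×15.999 + 1×32.06 = 209.22 g/mol.

209.22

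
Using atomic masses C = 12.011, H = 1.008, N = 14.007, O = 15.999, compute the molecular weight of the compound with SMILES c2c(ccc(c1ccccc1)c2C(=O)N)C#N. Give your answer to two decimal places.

Molecular formula: C14H10N2O.
M = 14×12.011 + 10×1.008 + 2×14.007 + 1×15.999 = 222.25 g/mol.

222.25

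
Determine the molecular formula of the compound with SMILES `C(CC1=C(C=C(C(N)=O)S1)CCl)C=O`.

Heavy atoms from the SMILES: 9 C, 1 Cl, 1 N, 2 O, 1 S.
Implicit hydrogens by atom environment:
  3 × C: 2 H each → 6
  3 × C (aromatic): no H
  2 × O: no H
  1 × C (aromatic): 1 H
  1 × C: 1 H
  1 × C: no H
  1 × Cl: no H
  1 × N: 2 H
  1 × S (aromatic): no H
  Total hydrogens = 10.
Molecular formula: C9H10ClNO2S

C9H10ClNO2S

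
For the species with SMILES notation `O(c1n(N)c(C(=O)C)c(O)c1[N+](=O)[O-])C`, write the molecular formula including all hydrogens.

C7H9N3O5

Heavy atoms from the SMILES: 7 C, 3 N, 5 O.
Implicit hydrogens by atom environment:
  4 × C (aromatic): no H
  3 × O: no H
  2 × C: 3 H each → 6
  1 × C: no H
  1 × N: 2 H
  1 × N (aromatic): no H
  1 × N (charge +1): no H
  1 × O: 1 H
  1 × O (charge -1): no H
  Total hydrogens = 9.
Molecular formula: C7H9N3O5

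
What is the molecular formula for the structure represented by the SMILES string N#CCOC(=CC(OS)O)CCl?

Heavy atoms from the SMILES: 6 C, 1 Cl, 1 N, 3 O, 1 S.
Implicit hydrogens by atom environment:
  2 × C: 2 H each → 4
  2 × C: 1 H each → 2
  2 × C: no H
  2 × O: no H
  1 × Cl: no H
  1 × N: no H
  1 × O: 1 H
  1 × S: 1 H
  Total hydrogens = 8.
Molecular formula: C6H8ClNO3S

C6H8ClNO3S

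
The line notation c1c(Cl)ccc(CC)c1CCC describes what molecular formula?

Heavy atoms from the SMILES: 11 C, 1 Cl.
Implicit hydrogens by atom environment:
  3 × C: 2 H each → 6
  3 × C (aromatic): 1 H each → 3
  3 × C (aromatic): no H
  2 × C: 3 H each → 6
  1 × Cl: no H
  Total hydrogens = 15.
Molecular formula: C11H15Cl

C11H15Cl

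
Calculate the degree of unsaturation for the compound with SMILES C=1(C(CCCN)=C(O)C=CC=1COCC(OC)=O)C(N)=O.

Molecular formula from the SMILES: C14H20N2O5.
DoU = (2C + 2 + N − H − X)/2 = (2·14 + 2 + 2 − 20 − 0)/2 = 12/2 = 6.
(Structurally: 1 ring(s) + 5 π bond(s) = 6.)

6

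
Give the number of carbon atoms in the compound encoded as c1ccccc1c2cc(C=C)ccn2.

The symbol for carbon appears 13 times in the SMILES. Lowercase c denotes aromatic carbon and counts toward C.

13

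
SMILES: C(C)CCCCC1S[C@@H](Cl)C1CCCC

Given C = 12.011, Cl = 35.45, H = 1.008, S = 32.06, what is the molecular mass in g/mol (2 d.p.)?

248.85

Molecular formula: C13H25ClS.
M = 13×12.011 + 1×35.45 + 25×1.008 + 1×32.06 = 248.85 g/mol.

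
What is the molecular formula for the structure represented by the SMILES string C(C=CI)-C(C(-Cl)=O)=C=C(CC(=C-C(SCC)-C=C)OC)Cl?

Heavy atoms from the SMILES: 16 C, 2 Cl, 1 I, 2 O, 1 S.
Implicit hydrogens by atom environment:
  5 × C: 1 H each → 5
  5 × C: no H
  4 × C: 2 H each → 8
  2 × C: 3 H each → 6
  2 × Cl: no H
  2 × O: no H
  1 × I: no H
  1 × S: no H
  Total hydrogens = 19.
Molecular formula: C16H19Cl2IO2S

C16H19Cl2IO2S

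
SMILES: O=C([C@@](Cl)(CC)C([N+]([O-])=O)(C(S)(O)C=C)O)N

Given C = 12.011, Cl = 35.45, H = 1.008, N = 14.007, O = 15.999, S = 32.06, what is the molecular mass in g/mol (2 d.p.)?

Molecular formula: C8H13ClN2O5S.
M = 8×12.011 + 1×35.45 + 13×1.008 + 2×14.007 + 5×15.999 + 1×32.06 = 284.71 g/mol.

284.71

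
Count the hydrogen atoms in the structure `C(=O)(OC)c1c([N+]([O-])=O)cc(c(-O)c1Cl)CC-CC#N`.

Hydrogens are implicit in SMILES; fill each atom to its normal valence:
  5 × C (aromatic): no H
  3 × C: 2 H each → 6
  3 × O: no H
  2 × C: no H
  1 × C: 3 H
  1 × C (aromatic): 1 H
  1 × Cl: no H
  1 × N: no H
  1 × N (charge +1): no H
  1 × O: 1 H
  1 × O (charge -1): no H
  Total hydrogens = 11.

11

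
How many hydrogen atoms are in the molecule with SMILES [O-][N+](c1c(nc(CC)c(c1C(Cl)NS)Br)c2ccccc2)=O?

13

Hydrogens are implicit in SMILES; fill each atom to its normal valence:
  6 × C (aromatic): no H
  5 × C (aromatic): 1 H each → 5
  1 × Br: no H
  1 × C: 3 H
  1 × C: 2 H
  1 × C: 1 H
  1 × Cl: no H
  1 × N: 1 H
  1 × N (aromatic): no H
  1 × N (charge +1): no H
  1 × O: no H
  1 × O (charge -1): no H
  1 × S: 1 H
  Total hydrogens = 13.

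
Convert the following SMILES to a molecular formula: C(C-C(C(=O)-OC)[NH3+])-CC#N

C7H13N2O2+

Heavy atoms from the SMILES: 7 C, 2 N, 2 O.
Implicit hydrogens by atom environment:
  3 × C: 2 H each → 6
  2 × C: no H
  2 × O: no H
  1 × C: 3 H
  1 × C: 1 H
  1 × N (charge +1): 3 H
  1 × N: no H
  Total hydrogens = 13.
Net charge +1.
Molecular formula: C7H13N2O2+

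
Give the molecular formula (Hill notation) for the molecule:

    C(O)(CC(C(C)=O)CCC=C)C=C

Heavy atoms from the SMILES: 11 C, 2 O.
Implicit hydrogens by atom environment:
  5 × C: 2 H each → 10
  4 × C: 1 H each → 4
  1 × C: 3 H
  1 × C: no H
  1 × O: 1 H
  1 × O: no H
  Total hydrogens = 18.
Molecular formula: C11H18O2

C11H18O2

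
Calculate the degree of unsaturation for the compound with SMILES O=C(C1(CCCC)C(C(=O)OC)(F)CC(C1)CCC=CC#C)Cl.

Molecular formula from the SMILES: C18H24ClFO3.
DoU = (2C + 2 + N − H − X)/2 = (2·18 + 2 + 0 − 24 − 2)/2 = 12/2 = 6.
(Structurally: 1 ring(s) + 5 π bond(s) = 6.)

6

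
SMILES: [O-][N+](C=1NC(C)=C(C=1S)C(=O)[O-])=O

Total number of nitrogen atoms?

2

The symbol for nitrogen appears 2 times in the SMILES.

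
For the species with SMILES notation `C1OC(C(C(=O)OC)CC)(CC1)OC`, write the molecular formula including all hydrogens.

Heavy atoms from the SMILES: 10 C, 4 O.
Implicit hydrogens by atom environment:
  4 × C: 2 H each → 8
  4 × O: no H
  3 × C: 3 H each → 9
  2 × C: no H
  1 × C: 1 H
  Total hydrogens = 18.
Molecular formula: C10H18O4

C10H18O4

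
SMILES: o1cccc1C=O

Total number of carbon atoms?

5

The symbol for carbon appears 5 times in the SMILES. Lowercase c denotes aromatic carbon and counts toward C.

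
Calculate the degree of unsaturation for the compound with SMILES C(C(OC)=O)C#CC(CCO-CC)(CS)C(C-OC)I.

3

Molecular formula from the SMILES: C14H23IO4S.
DoU = (2C + 2 + N − H − X)/2 = (2·14 + 2 + 0 − 23 − 1)/2 = 6/2 = 3.
(Structurally: 0 ring(s) + 3 π bond(s) = 3.)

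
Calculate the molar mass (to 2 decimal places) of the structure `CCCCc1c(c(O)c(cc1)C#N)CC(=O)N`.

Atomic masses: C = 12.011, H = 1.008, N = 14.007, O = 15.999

232.28

Molecular formula: C13H16N2O2.
M = 13×12.011 + 16×1.008 + 2×14.007 + 2×15.999 = 232.28 g/mol.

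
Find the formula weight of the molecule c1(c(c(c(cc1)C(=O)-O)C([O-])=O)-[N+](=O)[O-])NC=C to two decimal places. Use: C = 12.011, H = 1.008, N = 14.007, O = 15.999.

Molecular formula: C10H7N2O6-.
M = 10×12.011 + 7×1.008 + 2×14.007 + 6×15.999 = 251.17 g/mol.

251.17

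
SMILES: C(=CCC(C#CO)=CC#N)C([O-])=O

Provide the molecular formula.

Heavy atoms from the SMILES: 9 C, 1 N, 3 O.
Implicit hydrogens by atom environment:
  5 × C: no H
  3 × C: 1 H each → 3
  1 × C: 2 H
  1 × N: no H
  1 × O: 1 H
  1 × O: no H
  1 × O (charge -1): no H
  Total hydrogens = 6.
Net charge -1.
Molecular formula: C9H6NO3-

C9H6NO3-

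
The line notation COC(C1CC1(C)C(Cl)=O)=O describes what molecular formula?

Heavy atoms from the SMILES: 7 C, 1 Cl, 3 O.
Implicit hydrogens by atom environment:
  3 × C: no H
  3 × O: no H
  2 × C: 3 H each → 6
  1 × C: 2 H
  1 × C: 1 H
  1 × Cl: no H
  Total hydrogens = 9.
Molecular formula: C7H9ClO3

C7H9ClO3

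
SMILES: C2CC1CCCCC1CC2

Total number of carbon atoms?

The symbol for carbon appears 10 times in the SMILES.

10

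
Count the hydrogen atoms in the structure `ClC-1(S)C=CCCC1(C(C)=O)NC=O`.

12

Hydrogens are implicit in SMILES; fill each atom to its normal valence:
  3 × C: 1 H each → 3
  3 × C: no H
  2 × C: 2 H each → 4
  2 × O: no H
  1 × C: 3 H
  1 × Cl: no H
  1 × N: 1 H
  1 × S: 1 H
  Total hydrogens = 12.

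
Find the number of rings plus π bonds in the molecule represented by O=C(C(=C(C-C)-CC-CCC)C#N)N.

4

Molecular formula from the SMILES: C11H18N2O.
DoU = (2C + 2 + N − H − X)/2 = (2·11 + 2 + 2 − 18 − 0)/2 = 8/2 = 4.
(Structurally: 0 ring(s) + 4 π bond(s) = 4.)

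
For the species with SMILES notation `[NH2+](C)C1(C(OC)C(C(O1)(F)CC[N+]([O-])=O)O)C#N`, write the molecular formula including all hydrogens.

Heavy atoms from the SMILES: 9 C, 1 F, 3 N, 5 O.
Implicit hydrogens by atom environment:
  3 × C: no H
  3 × O: no H
  2 × C: 3 H each → 6
  2 × C: 2 H each → 4
  2 × C: 1 H each → 2
  1 × F: no H
  1 × N (charge +1): 2 H
  1 × N (charge +1): no H
  1 × N: no H
  1 × O: 1 H
  1 × O (charge -1): no H
  Total hydrogens = 15.
Net charge +1.
Molecular formula: C9H15FN3O5+

C9H15FN3O5+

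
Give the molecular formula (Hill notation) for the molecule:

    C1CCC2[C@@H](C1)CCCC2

C10H18

Heavy atoms from the SMILES: 10 C.
Implicit hydrogens by atom environment:
  8 × C: 2 H each → 16
  2 × C: 1 H each → 2
  Total hydrogens = 18.
Molecular formula: C10H18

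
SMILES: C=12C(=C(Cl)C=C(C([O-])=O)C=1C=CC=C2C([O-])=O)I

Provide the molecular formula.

[C12H4ClIO4]2-

Heavy atoms from the SMILES: 12 C, 1 Cl, 1 I, 4 O.
Implicit hydrogens by atom environment:
  6 × C (aromatic): no H
  4 × C (aromatic): 1 H each → 4
  2 × C: no H
  2 × O: no H
  2 × O (charge -1): no H
  1 × Cl: no H
  1 × I: no H
  Total hydrogens = 4.
Net charge -2.
Molecular formula: [C12H4ClIO4]2-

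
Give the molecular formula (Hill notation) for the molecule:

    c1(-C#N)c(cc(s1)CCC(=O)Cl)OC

C9H8ClNO2S

Heavy atoms from the SMILES: 9 C, 1 Cl, 1 N, 2 O, 1 S.
Implicit hydrogens by atom environment:
  3 × C (aromatic): no H
  2 × C: 2 H each → 4
  2 × C: no H
  2 × O: no H
  1 × C: 3 H
  1 × C (aromatic): 1 H
  1 × Cl: no H
  1 × N: no H
  1 × S (aromatic): no H
  Total hydrogens = 8.
Molecular formula: C9H8ClNO2S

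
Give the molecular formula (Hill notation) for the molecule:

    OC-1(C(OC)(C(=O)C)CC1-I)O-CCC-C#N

Heavy atoms from the SMILES: 11 C, 1 I, 1 N, 4 O.
Implicit hydrogens by atom environment:
  4 × C: 2 H each → 8
  4 × C: no H
  3 × O: no H
  2 × C: 3 H each → 6
  1 × C: 1 H
  1 × I: no H
  1 × N: no H
  1 × O: 1 H
  Total hydrogens = 16.
Molecular formula: C11H16INO4

C11H16INO4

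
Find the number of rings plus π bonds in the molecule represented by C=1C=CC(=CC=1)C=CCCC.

Molecular formula from the SMILES: C11H14.
DoU = (2C + 2 + N − H − X)/2 = (2·11 + 2 + 0 − 14 − 0)/2 = 10/2 = 5.
(Structurally: 1 ring(s) + 4 π bond(s) = 5.)

5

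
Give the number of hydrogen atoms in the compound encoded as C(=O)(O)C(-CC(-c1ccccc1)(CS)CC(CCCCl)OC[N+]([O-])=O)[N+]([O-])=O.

23

Hydrogens are implicit in SMILES; fill each atom to its normal valence:
  7 × C: 2 H each → 14
  5 × C (aromatic): 1 H each → 5
  4 × O: no H
  2 × C: 1 H each → 2
  2 × C: no H
  2 × N (charge +1): no H
  2 × O (charge -1): no H
  1 × C (aromatic): no H
  1 × Cl: no H
  1 × O: 1 H
  1 × S: 1 H
  Total hydrogens = 23.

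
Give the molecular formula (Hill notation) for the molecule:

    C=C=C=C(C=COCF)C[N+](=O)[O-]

Heavy atoms from the SMILES: 8 C, 1 F, 1 N, 3 O.
Implicit hydrogens by atom environment:
  3 × C: 2 H each → 6
  3 × C: no H
  2 × C: 1 H each → 2
  2 × O: no H
  1 × F: no H
  1 × N (charge +1): no H
  1 × O (charge -1): no H
  Total hydrogens = 8.
Molecular formula: C8H8FNO3

C8H8FNO3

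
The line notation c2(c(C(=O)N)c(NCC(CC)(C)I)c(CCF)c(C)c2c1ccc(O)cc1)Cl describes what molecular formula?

Heavy atoms from the SMILES: 21 C, 1 Cl, 1 F, 1 I, 2 N, 2 O.
Implicit hydrogens by atom environment:
  8 × C (aromatic): no H
  4 × C: 2 H each → 8
  4 × C (aromatic): 1 H each → 4
  3 × C: 3 H each → 9
  2 × C: no H
  1 × Cl: no H
  1 × F: no H
  1 × I: no H
  1 × N: 2 H
  1 × N: 1 H
  1 × O: 1 H
  1 × O: no H
  Total hydrogens = 25.
Molecular formula: C21H25ClFIN2O2

C21H25ClFIN2O2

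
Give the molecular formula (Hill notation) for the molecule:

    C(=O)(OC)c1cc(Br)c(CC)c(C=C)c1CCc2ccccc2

Heavy atoms from the SMILES: 1 Br, 20 C, 2 O.
Implicit hydrogens by atom environment:
  6 × C (aromatic): 1 H each → 6
  6 × C (aromatic): no H
  4 × C: 2 H each → 8
  2 × C: 3 H each → 6
  2 × O: no H
  1 × Br: no H
  1 × C: 1 H
  1 × C: no H
  Total hydrogens = 21.
Molecular formula: C20H21BrO2

C20H21BrO2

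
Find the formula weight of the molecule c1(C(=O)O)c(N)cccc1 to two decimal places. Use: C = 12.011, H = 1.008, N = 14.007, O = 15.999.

137.14

Molecular formula: C7H7NO2.
M = 7×12.011 + 7×1.008 + 1×14.007 + 2×15.999 = 137.14 g/mol.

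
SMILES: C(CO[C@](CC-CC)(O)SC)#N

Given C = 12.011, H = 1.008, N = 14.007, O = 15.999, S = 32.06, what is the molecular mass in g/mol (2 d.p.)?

Molecular formula: C8H15NO2S.
M = 8×12.011 + 15×1.008 + 1×14.007 + 2×15.999 + 1×32.06 = 189.27 g/mol.

189.27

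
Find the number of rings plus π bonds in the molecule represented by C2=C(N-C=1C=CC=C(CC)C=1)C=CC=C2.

8

Molecular formula from the SMILES: C14H15N.
DoU = (2C + 2 + N − H − X)/2 = (2·14 + 2 + 1 − 15 − 0)/2 = 16/2 = 8.
(Structurally: 2 ring(s) + 6 π bond(s) = 8.)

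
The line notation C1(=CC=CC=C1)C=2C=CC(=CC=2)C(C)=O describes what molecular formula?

C14H12O

Heavy atoms from the SMILES: 14 C, 1 O.
Implicit hydrogens by atom environment:
  9 × C (aromatic): 1 H each → 9
  3 × C (aromatic): no H
  1 × C: 3 H
  1 × C: no H
  1 × O: no H
  Total hydrogens = 12.
Molecular formula: C14H12O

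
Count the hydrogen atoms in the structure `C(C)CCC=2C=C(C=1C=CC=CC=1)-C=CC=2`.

18

Hydrogens are implicit in SMILES; fill each atom to its normal valence:
  9 × C (aromatic): 1 H each → 9
  3 × C: 2 H each → 6
  3 × C (aromatic): no H
  1 × C: 3 H
  Total hydrogens = 18.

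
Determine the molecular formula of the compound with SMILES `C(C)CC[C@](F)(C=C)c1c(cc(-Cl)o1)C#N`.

Heavy atoms from the SMILES: 12 C, 1 Cl, 1 F, 1 N, 1 O.
Implicit hydrogens by atom environment:
  4 × C: 2 H each → 8
  3 × C (aromatic): no H
  2 × C: no H
  1 × C: 3 H
  1 × C (aromatic): 1 H
  1 × C: 1 H
  1 × Cl: no H
  1 × F: no H
  1 × N: no H
  1 × O (aromatic): no H
  Total hydrogens = 13.
Molecular formula: C12H13ClFNO

C12H13ClFNO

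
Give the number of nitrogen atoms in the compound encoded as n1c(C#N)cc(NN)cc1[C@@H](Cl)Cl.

4

The symbol for nitrogen appears 4 times in the SMILES.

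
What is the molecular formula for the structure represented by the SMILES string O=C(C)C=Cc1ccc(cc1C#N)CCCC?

Heavy atoms from the SMILES: 15 C, 1 N, 1 O.
Implicit hydrogens by atom environment:
  3 × C: 2 H each → 6
  3 × C (aromatic): 1 H each → 3
  3 × C (aromatic): no H
  2 × C: 3 H each → 6
  2 × C: 1 H each → 2
  2 × C: no H
  1 × N: no H
  1 × O: no H
  Total hydrogens = 17.
Molecular formula: C15H17NO

C15H17NO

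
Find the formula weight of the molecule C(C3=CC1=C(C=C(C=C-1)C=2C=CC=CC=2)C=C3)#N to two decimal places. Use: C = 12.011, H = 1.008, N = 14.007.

Molecular formula: C17H11N.
M = 17×12.011 + 11×1.008 + 1×14.007 = 229.28 g/mol.

229.28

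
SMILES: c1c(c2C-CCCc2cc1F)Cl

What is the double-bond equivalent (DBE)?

5

Molecular formula from the SMILES: C10H10ClF.
DoU = (2C + 2 + N − H − X)/2 = (2·10 + 2 + 0 − 10 − 2)/2 = 10/2 = 5.
(Structurally: 2 ring(s) + 3 π bond(s) = 5.)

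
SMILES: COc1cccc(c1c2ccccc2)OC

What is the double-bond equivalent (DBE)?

8

Molecular formula from the SMILES: C14H14O2.
DoU = (2C + 2 + N − H − X)/2 = (2·14 + 2 + 0 − 14 − 0)/2 = 16/2 = 8.
(Structurally: 2 ring(s) + 6 π bond(s) = 8.)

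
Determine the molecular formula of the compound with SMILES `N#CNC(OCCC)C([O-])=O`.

Heavy atoms from the SMILES: 6 C, 2 N, 3 O.
Implicit hydrogens by atom environment:
  2 × C: 2 H each → 4
  2 × C: no H
  2 × O: no H
  1 × C: 3 H
  1 × C: 1 H
  1 × N: 1 H
  1 × N: no H
  1 × O (charge -1): no H
  Total hydrogens = 9.
Net charge -1.
Molecular formula: C6H9N2O3-

C6H9N2O3-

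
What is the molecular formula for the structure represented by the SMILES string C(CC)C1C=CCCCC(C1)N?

C11H21N

Heavy atoms from the SMILES: 11 C, 1 N.
Implicit hydrogens by atom environment:
  6 × C: 2 H each → 12
  4 × C: 1 H each → 4
  1 × C: 3 H
  1 × N: 2 H
  Total hydrogens = 21.
Molecular formula: C11H21N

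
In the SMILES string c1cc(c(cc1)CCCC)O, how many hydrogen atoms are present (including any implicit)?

14

Hydrogens are implicit in SMILES; fill each atom to its normal valence:
  4 × C (aromatic): 1 H each → 4
  3 × C: 2 H each → 6
  2 × C (aromatic): no H
  1 × C: 3 H
  1 × O: 1 H
  Total hydrogens = 14.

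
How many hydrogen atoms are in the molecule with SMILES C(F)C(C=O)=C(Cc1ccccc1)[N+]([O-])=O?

10

Hydrogens are implicit in SMILES; fill each atom to its normal valence:
  5 × C (aromatic): 1 H each → 5
  2 × C: 2 H each → 4
  2 × C: no H
  2 × O: no H
  1 × C: 1 H
  1 × C (aromatic): no H
  1 × F: no H
  1 × N (charge +1): no H
  1 × O (charge -1): no H
  Total hydrogens = 10.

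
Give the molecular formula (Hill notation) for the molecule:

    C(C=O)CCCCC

Heavy atoms from the SMILES: 7 C, 1 O.
Implicit hydrogens by atom environment:
  5 × C: 2 H each → 10
  1 × C: 3 H
  1 × C: 1 H
  1 × O: no H
  Total hydrogens = 14.
Molecular formula: C7H14O

C7H14O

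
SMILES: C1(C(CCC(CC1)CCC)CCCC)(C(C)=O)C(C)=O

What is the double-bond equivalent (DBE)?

Molecular formula from the SMILES: C18H32O2.
DoU = (2C + 2 + N − H − X)/2 = (2·18 + 2 + 0 − 32 − 0)/2 = 6/2 = 3.
(Structurally: 1 ring(s) + 2 π bond(s) = 3.)

3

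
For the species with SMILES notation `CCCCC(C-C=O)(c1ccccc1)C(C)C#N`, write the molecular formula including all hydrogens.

Heavy atoms from the SMILES: 16 C, 1 N, 1 O.
Implicit hydrogens by atom environment:
  5 × C (aromatic): 1 H each → 5
  4 × C: 2 H each → 8
  2 × C: 3 H each → 6
  2 × C: 1 H each → 2
  2 × C: no H
  1 × C (aromatic): no H
  1 × N: no H
  1 × O: no H
  Total hydrogens = 21.
Molecular formula: C16H21NO

C16H21NO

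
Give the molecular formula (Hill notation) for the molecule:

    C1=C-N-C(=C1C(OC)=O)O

Heavy atoms from the SMILES: 6 C, 1 N, 3 O.
Implicit hydrogens by atom environment:
  2 × C (aromatic): 1 H each → 2
  2 × C (aromatic): no H
  2 × O: no H
  1 × C: 3 H
  1 × C: no H
  1 × N (aromatic): 1 H
  1 × O: 1 H
  Total hydrogens = 7.
Molecular formula: C6H7NO3

C6H7NO3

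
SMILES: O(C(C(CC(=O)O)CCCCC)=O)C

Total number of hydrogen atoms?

18

Hydrogens are implicit in SMILES; fill each atom to its normal valence:
  5 × C: 2 H each → 10
  3 × O: no H
  2 × C: 3 H each → 6
  2 × C: no H
  1 × C: 1 H
  1 × O: 1 H
  Total hydrogens = 18.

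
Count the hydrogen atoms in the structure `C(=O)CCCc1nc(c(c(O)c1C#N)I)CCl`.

10

Hydrogens are implicit in SMILES; fill each atom to its normal valence:
  5 × C (aromatic): no H
  4 × C: 2 H each → 8
  1 × C: 1 H
  1 × C: no H
  1 × Cl: no H
  1 × I: no H
  1 × N (aromatic): no H
  1 × N: no H
  1 × O: 1 H
  1 × O: no H
  Total hydrogens = 10.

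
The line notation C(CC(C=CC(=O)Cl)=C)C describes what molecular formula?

Heavy atoms from the SMILES: 8 C, 1 Cl, 1 O.
Implicit hydrogens by atom environment:
  3 × C: 2 H each → 6
  2 × C: 1 H each → 2
  2 × C: no H
  1 × C: 3 H
  1 × Cl: no H
  1 × O: no H
  Total hydrogens = 11.
Molecular formula: C8H11ClO

C8H11ClO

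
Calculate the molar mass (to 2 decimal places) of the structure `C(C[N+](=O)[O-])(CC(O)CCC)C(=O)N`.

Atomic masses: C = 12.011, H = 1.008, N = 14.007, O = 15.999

Molecular formula: C8H16N2O4.
M = 8×12.011 + 16×1.008 + 2×14.007 + 4×15.999 = 204.23 g/mol.

204.23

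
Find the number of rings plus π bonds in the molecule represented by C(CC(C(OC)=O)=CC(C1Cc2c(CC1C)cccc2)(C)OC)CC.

Molecular formula from the SMILES: C22H32O3.
DoU = (2C + 2 + N − H − X)/2 = (2·22 + 2 + 0 − 32 − 0)/2 = 14/2 = 7.
(Structurally: 2 ring(s) + 5 π bond(s) = 7.)

7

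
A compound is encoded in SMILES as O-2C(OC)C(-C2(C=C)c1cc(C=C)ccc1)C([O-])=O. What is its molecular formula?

C15H15O4-

Heavy atoms from the SMILES: 15 C, 4 O.
Implicit hydrogens by atom environment:
  4 × C: 1 H each → 4
  4 × C (aromatic): 1 H each → 4
  3 × O: no H
  2 × C: 2 H each → 4
  2 × C: no H
  2 × C (aromatic): no H
  1 × C: 3 H
  1 × O (charge -1): no H
  Total hydrogens = 15.
Net charge -1.
Molecular formula: C15H15O4-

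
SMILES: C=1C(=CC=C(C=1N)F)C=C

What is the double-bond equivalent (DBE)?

Molecular formula from the SMILES: C8H8FN.
DoU = (2C + 2 + N − H − X)/2 = (2·8 + 2 + 1 − 8 − 1)/2 = 10/2 = 5.
(Structurally: 1 ring(s) + 4 π bond(s) = 5.)

5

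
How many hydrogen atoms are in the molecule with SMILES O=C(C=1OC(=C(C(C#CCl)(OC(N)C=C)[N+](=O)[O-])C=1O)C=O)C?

Hydrogens are implicit in SMILES; fill each atom to its normal valence:
  4 × C (aromatic): no H
  4 × C: no H
  4 × O: no H
  3 × C: 1 H each → 3
  1 × C: 3 H
  1 × C: 2 H
  1 × Cl: no H
  1 × N: 2 H
  1 × N (charge +1): no H
  1 × O: 1 H
  1 × O (aromatic): no H
  1 × O (charge -1): no H
  Total hydrogens = 11.

11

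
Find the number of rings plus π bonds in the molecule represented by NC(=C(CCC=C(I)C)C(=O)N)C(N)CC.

Molecular formula from the SMILES: C11H20IN3O.
DoU = (2C + 2 + N − H − X)/2 = (2·11 + 2 + 3 − 20 − 1)/2 = 6/2 = 3.
(Structurally: 0 ring(s) + 3 π bond(s) = 3.)

3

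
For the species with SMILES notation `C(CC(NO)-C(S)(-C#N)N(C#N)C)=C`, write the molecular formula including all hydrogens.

C8H12N4OS

Heavy atoms from the SMILES: 8 C, 4 N, 1 O, 1 S.
Implicit hydrogens by atom environment:
  3 × C: no H
  3 × N: no H
  2 × C: 2 H each → 4
  2 × C: 1 H each → 2
  1 × C: 3 H
  1 × N: 1 H
  1 × O: 1 H
  1 × S: 1 H
  Total hydrogens = 12.
Molecular formula: C8H12N4OS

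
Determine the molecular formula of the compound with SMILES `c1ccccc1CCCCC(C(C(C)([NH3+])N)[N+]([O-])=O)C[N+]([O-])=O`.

C15H25N4O4+

Heavy atoms from the SMILES: 15 C, 4 N, 4 O.
Implicit hydrogens by atom environment:
  5 × C: 2 H each → 10
  5 × C (aromatic): 1 H each → 5
  2 × C: 1 H each → 2
  2 × N (charge +1): no H
  2 × O: no H
  2 × O (charge -1): no H
  1 × C: 3 H
  1 × C: no H
  1 × C (aromatic): no H
  1 × N (charge +1): 3 H
  1 × N: 2 H
  Total hydrogens = 25.
Net charge +1.
Molecular formula: C15H25N4O4+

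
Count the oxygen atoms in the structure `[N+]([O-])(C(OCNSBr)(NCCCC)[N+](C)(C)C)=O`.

3

The symbol for oxygen appears 3 times in the SMILES.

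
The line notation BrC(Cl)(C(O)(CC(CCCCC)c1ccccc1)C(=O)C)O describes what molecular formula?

Heavy atoms from the SMILES: 1 Br, 17 C, 1 Cl, 3 O.
Implicit hydrogens by atom environment:
  5 × C: 2 H each → 10
  5 × C (aromatic): 1 H each → 5
  3 × C: no H
  2 × C: 3 H each → 6
  2 × O: 1 H each → 2
  1 × Br: no H
  1 × C: 1 H
  1 × C (aromatic): no H
  1 × Cl: no H
  1 × O: no H
  Total hydrogens = 24.
Molecular formula: C17H24BrClO3

C17H24BrClO3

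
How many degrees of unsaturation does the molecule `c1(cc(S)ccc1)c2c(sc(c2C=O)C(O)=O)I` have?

Molecular formula from the SMILES: C12H7IO3S2.
DoU = (2C + 2 + N − H − X)/2 = (2·12 + 2 + 0 − 7 − 1)/2 = 18/2 = 9.
(Structurally: 2 ring(s) + 7 π bond(s) = 9.)

9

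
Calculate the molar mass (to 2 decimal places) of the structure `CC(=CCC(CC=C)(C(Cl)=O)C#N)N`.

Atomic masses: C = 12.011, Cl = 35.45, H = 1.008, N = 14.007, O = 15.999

212.68

Molecular formula: C10H13ClN2O.
M = 10×12.011 + 1×35.45 + 13×1.008 + 2×14.007 + 1×15.999 = 212.68 g/mol.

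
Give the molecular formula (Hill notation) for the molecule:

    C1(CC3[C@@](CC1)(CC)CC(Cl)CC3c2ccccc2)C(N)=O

C19H26ClNO

Heavy atoms from the SMILES: 19 C, 1 Cl, 1 N, 1 O.
Implicit hydrogens by atom environment:
  6 × C: 2 H each → 12
  5 × C (aromatic): 1 H each → 5
  4 × C: 1 H each → 4
  2 × C: no H
  1 × C: 3 H
  1 × C (aromatic): no H
  1 × Cl: no H
  1 × N: 2 H
  1 × O: no H
  Total hydrogens = 26.
Molecular formula: C19H26ClNO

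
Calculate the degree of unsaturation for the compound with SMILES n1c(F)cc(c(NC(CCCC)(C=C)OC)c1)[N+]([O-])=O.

Molecular formula from the SMILES: C13H18FN3O3.
DoU = (2C + 2 + N − H − X)/2 = (2·13 + 2 + 3 − 18 − 1)/2 = 12/2 = 6.
(Structurally: 1 ring(s) + 5 π bond(s) = 6.)

6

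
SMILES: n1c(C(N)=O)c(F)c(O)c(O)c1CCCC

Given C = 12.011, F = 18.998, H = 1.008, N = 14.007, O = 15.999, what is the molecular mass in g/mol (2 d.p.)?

228.22

Molecular formula: C10H13FN2O3.
M = 10×12.011 + 1×18.998 + 13×1.008 + 2×14.007 + 3×15.999 = 228.22 g/mol.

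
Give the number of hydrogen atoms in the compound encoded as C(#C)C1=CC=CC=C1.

6

Hydrogens are implicit in SMILES; fill each atom to its normal valence:
  5 × C (aromatic): 1 H each → 5
  1 × C: 1 H
  1 × C (aromatic): no H
  1 × C: no H
  Total hydrogens = 6.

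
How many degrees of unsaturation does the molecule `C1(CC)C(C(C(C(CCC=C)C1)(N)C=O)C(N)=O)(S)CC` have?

4

Molecular formula from the SMILES: C16H28N2O2S.
DoU = (2C + 2 + N − H − X)/2 = (2·16 + 2 + 2 − 28 − 0)/2 = 8/2 = 4.
(Structurally: 1 ring(s) + 3 π bond(s) = 4.)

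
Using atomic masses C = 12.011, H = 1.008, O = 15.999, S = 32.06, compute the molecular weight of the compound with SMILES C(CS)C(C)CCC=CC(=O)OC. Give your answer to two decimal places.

202.31

Molecular formula: C10H18O2S.
M = 10×12.011 + 18×1.008 + 2×15.999 + 1×32.06 = 202.31 g/mol.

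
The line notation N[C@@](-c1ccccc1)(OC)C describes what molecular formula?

Heavy atoms from the SMILES: 9 C, 1 N, 1 O.
Implicit hydrogens by atom environment:
  5 × C (aromatic): 1 H each → 5
  2 × C: 3 H each → 6
  1 × C: no H
  1 × C (aromatic): no H
  1 × N: 2 H
  1 × O: no H
  Total hydrogens = 13.
Molecular formula: C9H13NO

C9H13NO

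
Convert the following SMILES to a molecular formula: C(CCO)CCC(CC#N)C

C9H17NO

Heavy atoms from the SMILES: 9 C, 1 N, 1 O.
Implicit hydrogens by atom environment:
  6 × C: 2 H each → 12
  1 × C: 3 H
  1 × C: 1 H
  1 × C: no H
  1 × N: no H
  1 × O: 1 H
  Total hydrogens = 17.
Molecular formula: C9H17NO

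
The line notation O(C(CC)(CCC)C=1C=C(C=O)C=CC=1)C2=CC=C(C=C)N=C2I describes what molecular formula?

C20H22INO2

Heavy atoms from the SMILES: 20 C, 1 I, 1 N, 2 O.
Implicit hydrogens by atom environment:
  6 × C (aromatic): 1 H each → 6
  5 × C (aromatic): no H
  4 × C: 2 H each → 8
  2 × C: 3 H each → 6
  2 × C: 1 H each → 2
  2 × O: no H
  1 × C: no H
  1 × I: no H
  1 × N (aromatic): no H
  Total hydrogens = 22.
Molecular formula: C20H22INO2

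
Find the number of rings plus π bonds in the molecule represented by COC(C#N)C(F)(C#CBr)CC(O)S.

4

Molecular formula from the SMILES: C8H9BrFNO2S.
DoU = (2C + 2 + N − H − X)/2 = (2·8 + 2 + 1 − 9 − 2)/2 = 8/2 = 4.
(Structurally: 0 ring(s) + 4 π bond(s) = 4.)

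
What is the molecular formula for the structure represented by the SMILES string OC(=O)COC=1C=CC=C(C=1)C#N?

C9H7NO3

Heavy atoms from the SMILES: 9 C, 1 N, 3 O.
Implicit hydrogens by atom environment:
  4 × C (aromatic): 1 H each → 4
  2 × C (aromatic): no H
  2 × C: no H
  2 × O: no H
  1 × C: 2 H
  1 × N: no H
  1 × O: 1 H
  Total hydrogens = 7.
Molecular formula: C9H7NO3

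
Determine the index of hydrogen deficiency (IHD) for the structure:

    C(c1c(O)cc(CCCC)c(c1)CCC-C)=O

5

Molecular formula from the SMILES: C15H22O2.
DoU = (2C + 2 + N − H − X)/2 = (2·15 + 2 + 0 − 22 − 0)/2 = 10/2 = 5.
(Structurally: 1 ring(s) + 4 π bond(s) = 5.)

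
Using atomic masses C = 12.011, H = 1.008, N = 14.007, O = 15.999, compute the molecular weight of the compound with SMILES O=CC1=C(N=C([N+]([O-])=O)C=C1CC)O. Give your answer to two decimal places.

Molecular formula: C8H8N2O4.
M = 8×12.011 + 8×1.008 + 2×14.007 + 4×15.999 = 196.16 g/mol.

196.16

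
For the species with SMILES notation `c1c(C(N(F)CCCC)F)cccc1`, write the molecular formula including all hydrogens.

Heavy atoms from the SMILES: 11 C, 2 F, 1 N.
Implicit hydrogens by atom environment:
  5 × C (aromatic): 1 H each → 5
  3 × C: 2 H each → 6
  2 × F: no H
  1 × C: 3 H
  1 × C: 1 H
  1 × C (aromatic): no H
  1 × N: no H
  Total hydrogens = 15.
Molecular formula: C11H15F2N

C11H15F2N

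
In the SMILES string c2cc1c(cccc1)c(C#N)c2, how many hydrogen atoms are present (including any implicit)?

7

Hydrogens are implicit in SMILES; fill each atom to its normal valence:
  7 × C (aromatic): 1 H each → 7
  3 × C (aromatic): no H
  1 × C: no H
  1 × N: no H
  Total hydrogens = 7.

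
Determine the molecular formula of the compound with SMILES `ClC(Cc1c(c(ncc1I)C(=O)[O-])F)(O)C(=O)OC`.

C10H7ClFINO5-

Heavy atoms from the SMILES: 10 C, 1 Cl, 1 F, 1 I, 1 N, 5 O.
Implicit hydrogens by atom environment:
  4 × C (aromatic): no H
  3 × C: no H
  3 × O: no H
  1 × C: 3 H
  1 × C: 2 H
  1 × C (aromatic): 1 H
  1 × Cl: no H
  1 × F: no H
  1 × I: no H
  1 × N (aromatic): no H
  1 × O: 1 H
  1 × O (charge -1): no H
  Total hydrogens = 7.
Net charge -1.
Molecular formula: C10H7ClFINO5-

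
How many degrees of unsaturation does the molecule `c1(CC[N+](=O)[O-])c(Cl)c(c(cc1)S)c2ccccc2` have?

Molecular formula from the SMILES: C14H12ClNO2S.
DoU = (2C + 2 + N − H − X)/2 = (2·14 + 2 + 1 − 12 − 1)/2 = 18/2 = 9.
(Structurally: 2 ring(s) + 7 π bond(s) = 9.)

9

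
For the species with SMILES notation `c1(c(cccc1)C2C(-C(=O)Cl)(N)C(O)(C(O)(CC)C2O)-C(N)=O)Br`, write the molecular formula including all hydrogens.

C15H18BrClN2O5

Heavy atoms from the SMILES: 1 Br, 15 C, 1 Cl, 2 N, 5 O.
Implicit hydrogens by atom environment:
  5 × C: no H
  4 × C (aromatic): 1 H each → 4
  3 × O: 1 H each → 3
  2 × C: 1 H each → 2
  2 × C (aromatic): no H
  2 × N: 2 H each → 4
  2 × O: no H
  1 × Br: no H
  1 × C: 3 H
  1 × C: 2 H
  1 × Cl: no H
  Total hydrogens = 18.
Molecular formula: C15H18BrClN2O5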